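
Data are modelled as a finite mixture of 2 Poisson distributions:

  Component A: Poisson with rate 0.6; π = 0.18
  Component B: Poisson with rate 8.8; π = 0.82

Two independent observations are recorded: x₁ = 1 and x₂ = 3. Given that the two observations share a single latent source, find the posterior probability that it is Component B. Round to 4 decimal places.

0.0157

P(component k | x) = π_k·f_k(x) / marginal(x), where marginal(x) = Σ_j π_j·f_j(x).
Since both observations come from the same component, the likelihood for component k is f_k(x₁)·f_k(x₂).
  L_A = [e^(−0.6)·0.6^1/1! = 0.329287] × [0.0197572] = 0.00650579
  L_B = [e^(−8.8)·8.8^1/1! = 0.00132645] × [0.0171201] = 2.27089e-05
Weight by the priors:
  π_A·L_A = 0.18 × 0.00650579 = 0.00117104
  π_B·L_B = 0.82 × 2.27089e-05 = 1.86213e-05
Sum: 0.00117104 + 1.86213e-05 = 0.00118966
So the posterior for Component B is 1.86213e-05 / 0.00118966 ≈ 0.0157.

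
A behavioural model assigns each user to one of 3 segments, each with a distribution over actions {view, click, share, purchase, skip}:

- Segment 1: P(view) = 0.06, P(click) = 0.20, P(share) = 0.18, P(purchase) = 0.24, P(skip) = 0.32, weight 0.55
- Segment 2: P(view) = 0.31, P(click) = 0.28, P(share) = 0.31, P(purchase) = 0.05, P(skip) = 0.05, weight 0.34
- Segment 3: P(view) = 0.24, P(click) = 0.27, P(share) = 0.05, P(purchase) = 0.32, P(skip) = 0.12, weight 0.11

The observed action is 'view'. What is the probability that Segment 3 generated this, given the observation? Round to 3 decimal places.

Apply Bayes' rule: the posterior for each component is proportional to its prior times its likelihood at x.
Categorical probabilities:
  p_1 = 0.06
  p_2 = 0.31
  p_3 = 0.24
Multiply by the mixture weights:
  w_1·p_1 = 0.55 × 0.06 = 0.033
  w_2·p_2 = 0.34 × 0.31 = 0.1054
  w_3·p_3 = 0.11 × 0.24 = 0.0264
Evidence: 0.033 + 0.1054 + 0.0264 = 0.1648
Responsibility of Segment 3: 0.0264 / 0.1648 ≈ 0.160

0.160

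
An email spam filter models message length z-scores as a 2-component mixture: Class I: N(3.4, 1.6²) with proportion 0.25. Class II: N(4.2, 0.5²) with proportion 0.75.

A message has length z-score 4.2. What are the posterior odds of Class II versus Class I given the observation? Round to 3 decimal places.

Since P(k|x) ∝ π_k f_k(x), the posterior odds are π_i f_i(x) / (π_j f_j(x)).
Normal densities:
  L_I = 0.220041
  L_II = 0.797885
Odds = (0.75/0.25) × (0.797885/0.220041) = 3 × 3.62608 ≈ 10.878

10.878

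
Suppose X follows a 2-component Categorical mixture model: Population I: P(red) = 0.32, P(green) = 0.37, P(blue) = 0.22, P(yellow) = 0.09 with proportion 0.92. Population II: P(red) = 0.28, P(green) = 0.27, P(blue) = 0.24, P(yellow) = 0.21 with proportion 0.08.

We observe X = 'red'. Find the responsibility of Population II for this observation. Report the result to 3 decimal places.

0.071

The responsibility of component k is P(Z=k) f_k(x) divided by Σ_j P(Z=j) f_j(x).
Component likelihoods at x = 'red':
  L_I = P(red | comp) = 0.32
  L_II = P(red | comp) = 0.28
Prior × likelihood for each component:
  P(Z=I)·L_I = 0.92 × 0.32 = 0.2944
  P(Z=II)·L_II = 0.08 × 0.28 = 0.0224
Evidence: 0.2944 + 0.0224 = 0.3168
P(Population II | 'red') ≈ 0.071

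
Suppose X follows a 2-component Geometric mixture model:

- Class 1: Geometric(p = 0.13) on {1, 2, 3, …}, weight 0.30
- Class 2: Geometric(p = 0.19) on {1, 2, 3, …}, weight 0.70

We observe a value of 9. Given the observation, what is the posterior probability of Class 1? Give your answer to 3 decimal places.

Apply Bayes' rule: the posterior for each component is proportional to its prior times its likelihood at x.
Geometric probabilities:
  f_1 = 0.13·(1−0.13)^8 = 0.13·0.328212 = 0.0426675
  f_2 = 0.19·(1−0.19)^8 = 0.19·0.185302 = 0.0352074
Multiply by the mixture weights:
  π_1·f_1 = 0.30 × 0.0426675 = 0.0128003
  π_2·f_2 = 0.70 × 0.0352074 = 0.0246452
Evidence: 0.0128003 + 0.0246452 = 0.0374454
Responsibility of Class 1: 0.0128003 / 0.0374454 ≈ 0.342

0.342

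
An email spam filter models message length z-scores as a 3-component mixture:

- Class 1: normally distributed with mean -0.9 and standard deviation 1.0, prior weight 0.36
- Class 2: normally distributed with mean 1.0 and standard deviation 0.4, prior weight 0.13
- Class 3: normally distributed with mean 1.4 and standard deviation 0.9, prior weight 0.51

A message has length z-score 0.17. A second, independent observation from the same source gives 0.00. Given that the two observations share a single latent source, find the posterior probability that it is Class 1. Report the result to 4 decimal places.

0.6347

By Bayes' theorem, P(k | x) = w_k f_k(x) / Σ_j w_j f_j(x).
Since both observations come from the same component, the likelihood for component k is f_k(x₁)·f_k(x₂).
  f_1 = [(1/(1.0·√(2π)))·exp(−(0.17−-0.9)²/(2·1.0²)) = 0.398942·exp(-0.57245) = 0.22506] × [0.266085] = 0.0598851
  f_2 = [(1/(0.4·√(2π)))·exp(−(0.17−1.0)²/(2·0.4²)) = 0.997356·exp(-2.15281) = 0.11585] × [0.0438208] = 0.00507663
  f_3 = [(1/(0.9·√(2π)))·exp(−(0.17−1.4)²/(2·0.9²)) = 0.443269·exp(-0.93389) = 0.174215] × [0.132198] = 0.0230308
Unnormalised posteriors:
  w_1·f_1 = 0.36 × 0.0598851 = 0.0215586
  w_2·f_2 = 0.13 × 0.00507663 = 0.000659962
  w_3·f_3 = 0.51 × 0.0230308 = 0.0117457
Normaliser: 0.0215586 + 0.000659962 + 0.0117457 = 0.0339643
P(Class 1 | x) = 0.0215586 / 0.0339643 ≈ 0.6347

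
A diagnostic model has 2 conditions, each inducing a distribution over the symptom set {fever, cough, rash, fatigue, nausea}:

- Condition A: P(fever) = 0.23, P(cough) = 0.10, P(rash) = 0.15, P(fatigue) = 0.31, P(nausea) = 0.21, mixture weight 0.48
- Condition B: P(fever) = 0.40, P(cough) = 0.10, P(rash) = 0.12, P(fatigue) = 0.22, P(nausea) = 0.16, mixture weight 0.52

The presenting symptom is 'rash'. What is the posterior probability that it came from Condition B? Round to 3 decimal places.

The responsibility of component k is P(Z=k) f_k(x) divided by Σ_j P(Z=j) f_j(x).
Evaluate each component's likelihood at the observed value:
  f_A = 0.15
  f_B = 0.12
Prior × likelihood for each component:
  P(Z=A)·f_A = 0.48 × 0.15 = 0.072
  P(Z=B)·f_B = 0.52 × 0.12 = 0.0624
Evidence: 0.072 + 0.0624 = 0.1344
P(Condition B | 'rash') = 0.0624 / 0.1344 ≈ 0.464

0.464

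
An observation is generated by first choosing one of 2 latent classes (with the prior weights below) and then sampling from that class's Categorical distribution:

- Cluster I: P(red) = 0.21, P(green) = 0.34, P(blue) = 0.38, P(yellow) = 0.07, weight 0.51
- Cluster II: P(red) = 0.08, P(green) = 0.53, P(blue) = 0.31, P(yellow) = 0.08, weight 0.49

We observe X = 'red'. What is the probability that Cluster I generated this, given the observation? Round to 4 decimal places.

0.7321

By Bayes' theorem, P(k | x) = π_k f_k(x) / Σ_j π_j f_j(x).
Categorical probabilities:
  L_I = P(red | comp) = 0.21
  L_II = P(red | comp) = 0.08
Multiply by the mixture weights:
  π_I·L_I = 0.51 × 0.21 = 0.1071
  π_II·L_II = 0.49 × 0.08 = 0.0392
Normaliser: 0.1071 + 0.0392 = 0.1463
So the posterior for Cluster I is 0.1071 / 0.1463 ≈ 0.7321.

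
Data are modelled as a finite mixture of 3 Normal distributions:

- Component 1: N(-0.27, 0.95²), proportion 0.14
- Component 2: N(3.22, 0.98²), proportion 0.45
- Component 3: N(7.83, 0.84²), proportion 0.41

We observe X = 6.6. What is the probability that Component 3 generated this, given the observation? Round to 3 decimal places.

0.993

By Bayes' theorem, P(k | x) = π_k f_k(x) / Σ_j π_j f_j(x).
Evaluate each component's likelihood at the observed value:
  f_1 = 1.8506e-12
  f_2 = 0.00106321
  f_3 = 0.162569
Weight by the priors:
  π_1·f_1 = 0.14 × 1.8506e-12 = 2.59084e-13
  π_2·f_2 = 0.45 × 0.00106321 = 0.000478443
  π_3·f_3 = 0.41 × 0.162569 = 0.0666534
Denominator: 2.59084e-13 + 0.000478443 + 0.0666534 = 0.0671318
Responsibility of Component 3: 0.0666534 / 0.0671318 ≈ 0.993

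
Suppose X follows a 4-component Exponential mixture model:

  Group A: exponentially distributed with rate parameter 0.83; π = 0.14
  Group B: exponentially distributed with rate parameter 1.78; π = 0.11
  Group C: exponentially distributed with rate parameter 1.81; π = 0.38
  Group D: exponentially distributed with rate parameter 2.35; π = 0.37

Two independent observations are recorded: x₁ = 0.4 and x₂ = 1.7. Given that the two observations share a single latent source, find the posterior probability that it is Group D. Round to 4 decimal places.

Apply Bayes' rule: the posterior for each component is proportional to its prior times its likelihood at x.
Since both observations come from the same component, the likelihood for component k is f_k(x₁)·f_k(x₂).
  p_A = [0.83·e^(−0.83·0.4) = 0.83·e^(−0.3320) = 0.595514] × [0.202436] = 0.120554
  p_B = [1.78·e^(−1.78·0.4) = 1.78·e^(−0.7120) = 0.873378] × [0.0863465] = 0.0754132
  p_C = [1.81·e^(−1.81·0.4) = 1.81·e^(−0.7240) = 0.877505] × [0.0834362] = 0.0732156
  p_D = [2.35·e^(−2.35·0.4) = 2.35·e^(−0.9400) = 0.917975] × [0.0432575] = 0.0397093
Weight by the priors:
  π_A·p_A = 0.14 × 0.120554 = 0.0168775
  π_B·p_B = 0.11 × 0.0754132 = 0.00829545
  π_C·p_C = 0.38 × 0.0732156 = 0.0278219
  π_D·p_D = 0.37 × 0.0397093 = 0.0146924
Marginal: 0.0168775 + 0.00829545 + 0.0278219 + 0.0146924 = 0.0676874
So the posterior for Group D is 0.0146924 / 0.0676874 ≈ 0.2171.

0.2171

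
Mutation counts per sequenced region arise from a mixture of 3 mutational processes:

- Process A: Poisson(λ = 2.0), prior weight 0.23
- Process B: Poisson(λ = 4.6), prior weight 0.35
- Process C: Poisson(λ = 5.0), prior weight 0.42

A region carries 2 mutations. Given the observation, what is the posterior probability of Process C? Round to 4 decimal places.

0.2623

By Bayes' theorem, P(k | x) = w_k f_k(x) / Σ_j w_j f_j(x).
Evaluate each component's likelihood at the observed value:
  f_A = 0.270671
  f_B = 0.106348
  f_C = 0.0842243
Unnormalised posteriors:
  w_A·f_A = 0.23 × 0.270671 = 0.0622542
  w_B·f_B = 0.35 × 0.106348 = 0.0372219
  w_C·f_C = 0.42 × 0.0842243 = 0.0353742
Denominator: 0.0622542 + 0.0372219 + 0.0353742 = 0.13485
So the posterior for Process C is 0.0353742 / 0.13485 ≈ 0.2623.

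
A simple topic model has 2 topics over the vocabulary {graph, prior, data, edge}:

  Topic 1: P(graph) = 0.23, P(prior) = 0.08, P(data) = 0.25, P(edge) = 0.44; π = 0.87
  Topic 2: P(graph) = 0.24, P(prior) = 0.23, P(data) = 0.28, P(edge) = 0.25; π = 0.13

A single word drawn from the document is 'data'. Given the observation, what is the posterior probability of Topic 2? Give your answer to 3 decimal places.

0.143

The responsibility of component k is w_k f_k(x) divided by Σ_j w_j f_j(x).
Categorical probabilities:
  p_1 = P(data | comp) = 0.25
  p_2 = P(data | comp) = 0.28
Unnormalised posteriors:
  w_1·p_1 = 0.87 × 0.25 = 0.2175
  w_2·p_2 = 0.13 × 0.28 = 0.0364
Normaliser: 0.2175 + 0.0364 = 0.2539
So the posterior for Topic 2 is 0.0364 / 0.2539 ≈ 0.143.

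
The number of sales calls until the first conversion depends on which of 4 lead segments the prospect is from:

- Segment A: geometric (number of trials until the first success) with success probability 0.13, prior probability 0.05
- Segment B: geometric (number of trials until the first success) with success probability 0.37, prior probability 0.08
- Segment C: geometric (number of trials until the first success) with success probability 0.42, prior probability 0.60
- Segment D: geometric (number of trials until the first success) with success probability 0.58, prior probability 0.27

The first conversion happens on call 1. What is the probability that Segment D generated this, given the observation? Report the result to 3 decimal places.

0.352

Apply Bayes' rule: the posterior for each component is proportional to its prior times its likelihood at x.
Evaluate each component's likelihood at the observed value:
  f_A = 0.13
  f_B = 0.37
  f_C = 0.42
  f_D = 0.58
Prior × likelihood for each component:
  P(Z=A)·f_A = 0.05 × 0.13 = 0.0065
  P(Z=B)·f_B = 0.08 × 0.37 = 0.0296
  P(Z=C)·f_C = 0.60 × 0.42 = 0.252
  P(Z=D)·f_D = 0.27 × 0.58 = 0.1566
Evidence: 0.0065 + 0.0296 + 0.252 + 0.1566 = 0.4447
So the posterior for Segment D is 0.1566 / 0.4447 ≈ 0.352.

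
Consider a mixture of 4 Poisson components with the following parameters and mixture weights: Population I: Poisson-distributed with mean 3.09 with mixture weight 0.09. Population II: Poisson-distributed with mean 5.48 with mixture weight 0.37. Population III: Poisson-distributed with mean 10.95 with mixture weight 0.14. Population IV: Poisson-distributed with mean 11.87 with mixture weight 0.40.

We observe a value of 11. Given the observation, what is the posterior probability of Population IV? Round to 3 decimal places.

0.678

P(component k | x) = π_k·f_k(x) / marginal(x), where marginal(x) = Σ_j π_j·f_j(x).
Component likelihoods at x = 11:
  L_I = e^(−3.09)·3.09^11/11! = 0.000279523
  L_II = e^(−5.48)·5.48^11/11! = 0.0139797
  L_III = e^(−10.95)·10.95^11/11! = 0.119364
  L_IV = e^(−11.87)·11.87^11/11! = 0.115538
Unnormalised posteriors:
  π_I·L_I = 0.09 × 0.000279523 = 2.51571e-05
  π_II·L_II = 0.37 × 0.0139797 = 0.00517247
  π_III·L_III = 0.14 × 0.119364 = 0.016711
  π_IV·L_IV = 0.40 × 0.115538 = 0.0462154
Normaliser: 2.51571e-05 + 0.00517247 + 0.016711 + 0.0462154 = 0.0681241
So the posterior for Population IV is 0.0462154 / 0.0681241 ≈ 0.678.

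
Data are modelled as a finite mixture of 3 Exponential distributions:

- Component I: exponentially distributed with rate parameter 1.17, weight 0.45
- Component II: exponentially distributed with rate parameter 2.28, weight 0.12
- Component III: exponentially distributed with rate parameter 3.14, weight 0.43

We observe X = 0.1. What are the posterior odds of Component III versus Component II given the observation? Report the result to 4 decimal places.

4.5283

Only the two components matter; the odds are (P(Z=i) f_i(x)) / (P(Z=j) f_j(x)).
Component likelihoods at x = 0.1:
  f_I = 1.17·e^(−1.17·0.1) = 1.17·e^(−0.1170) = 1.04081
  f_II = 2.28·e^(−2.28·0.1) = 2.28·e^(−0.2280) = 1.81516
  f_III = 3.14·e^(−3.14·0.1) = 3.14·e^(−0.3140) = 2.29383
Posterior odds = (P(Z=III)·f_III) / (P(Z=II)·f_II) = (0.43·2.29383) / (0.12·1.81516) = 0.986347 / 0.21782 ≈ 4.5283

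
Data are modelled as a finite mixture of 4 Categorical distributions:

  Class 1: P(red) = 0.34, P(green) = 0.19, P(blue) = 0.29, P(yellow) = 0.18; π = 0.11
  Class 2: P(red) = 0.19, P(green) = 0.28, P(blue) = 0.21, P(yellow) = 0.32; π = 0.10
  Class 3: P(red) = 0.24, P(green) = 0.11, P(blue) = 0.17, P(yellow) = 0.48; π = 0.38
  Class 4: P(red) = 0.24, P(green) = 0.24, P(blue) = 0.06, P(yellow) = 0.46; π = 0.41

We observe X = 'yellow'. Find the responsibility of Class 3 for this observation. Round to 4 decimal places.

Posterior ∝ prior × likelihood, so P(k | x) ∝ P(Z=k) f_k(x); normalise over all components.
Categorical probabilities:
  p_1 = 0.18
  p_2 = 0.32
  p_3 = 0.48
  p_4 = 0.46
Unnormalised posteriors:
  P(Z=1)·p_1 = 0.11 × 0.18 = 0.0198
  P(Z=2)·p_2 = 0.10 × 0.32 = 0.032
  P(Z=3)·p_3 = 0.38 × 0.48 = 0.1824
  P(Z=4)·p_4 = 0.41 × 0.46 = 0.1886
Marginal: 0.0198 + 0.032 + 0.1824 + 0.1886 = 0.4228
Responsibility of Class 3: 0.1824 / 0.4228 ≈ 0.4314

0.4314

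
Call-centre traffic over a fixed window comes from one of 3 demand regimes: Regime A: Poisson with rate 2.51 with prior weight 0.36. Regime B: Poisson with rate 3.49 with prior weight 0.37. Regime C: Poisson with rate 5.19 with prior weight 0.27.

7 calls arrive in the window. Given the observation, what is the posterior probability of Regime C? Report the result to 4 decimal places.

0.6302

Apply Bayes' rule: the posterior for each component is proportional to its prior times its likelihood at x.
Evaluate each component's likelihood at the observed value:
  p_A = 0.0101206
  p_B = 0.0381645
  p_C = 0.112138
Prior × likelihood for each component:
  π_A·p_A = 0.36 × 0.0101206 = 0.00364342
  π_B·p_B = 0.37 × 0.0381645 = 0.0141209
  π_C·p_C = 0.27 × 0.112138 = 0.0302772
Evidence: 0.00364342 + 0.0141209 + 0.0302772 = 0.0480415
So the posterior for Regime C is 0.0302772 / 0.0480415 ≈ 0.6302.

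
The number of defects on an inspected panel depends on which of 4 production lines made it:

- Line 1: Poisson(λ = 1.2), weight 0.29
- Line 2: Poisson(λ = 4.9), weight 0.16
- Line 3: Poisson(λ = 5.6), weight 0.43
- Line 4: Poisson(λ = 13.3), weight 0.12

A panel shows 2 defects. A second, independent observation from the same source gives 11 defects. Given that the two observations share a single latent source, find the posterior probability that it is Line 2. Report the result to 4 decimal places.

0.2093

P(component k | x) = π_k·f_k(x) / marginal(x), where marginal(x) = Σ_j π_j·f_j(x).
Since both observations come from the same component, the likelihood for component k is f_k(x₁)·f_k(x₂).
  f_1 = [0.21686] × [5.60641e-08] = 1.2158e-08
  f_2 = [0.0893962] × [0.00729387] = 0.000652045
  f_3 = [0.0579825] × [0.0157349] = 0.000912348
  f_4 = [0.000148101] × [0.0966264] = 1.43104e-05
Multiply by the mixture weights:
  π_1·f_1 = 0.29 × 1.2158e-08 = 3.52583e-09
  π_2·f_2 = 0.16 × 0.000652045 = 0.000104327
  π_3·f_3 = 0.43 × 0.000912348 = 0.00039231
  π_4·f_4 = 0.12 × 1.43104e-05 = 1.71725e-06
Denominator: 3.52583e-09 + 0.000104327 + 0.00039231 + 1.71725e-06 = 0.000498358
So the posterior for Line 2 is 0.000104327 / 0.000498358 ≈ 0.2093.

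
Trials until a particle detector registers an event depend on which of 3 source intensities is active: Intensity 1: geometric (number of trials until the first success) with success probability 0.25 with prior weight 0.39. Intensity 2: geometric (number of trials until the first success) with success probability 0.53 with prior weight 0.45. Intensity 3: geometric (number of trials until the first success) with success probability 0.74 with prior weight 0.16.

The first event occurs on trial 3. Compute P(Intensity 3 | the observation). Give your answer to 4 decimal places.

0.0693

The responsibility of component k is P(Z=k) f_k(x) divided by Σ_j P(Z=j) f_j(x).
Evaluate each component's likelihood at the observed value:
  L_1 = 0.25·(1−0.25)^2 = 0.25·0.5625 = 0.140625
  L_2 = 0.53·(1−0.53)^2 = 0.53·0.2209 = 0.117077
  L_3 = 0.74·(1−0.74)^2 = 0.74·0.0676 = 0.050024
Unnormalised posteriors:
  P(Z=1)·L_1 = 0.39 × 0.140625 = 0.0548438
  P(Z=2)·L_2 = 0.45 × 0.117077 = 0.0526846
  P(Z=3)·L_3 = 0.16 × 0.050024 = 0.00800384
Marginal: 0.0548438 + 0.0526846 + 0.00800384 = 0.115532
Responsibility of Intensity 3: 0.00800384 / 0.115532 ≈ 0.0693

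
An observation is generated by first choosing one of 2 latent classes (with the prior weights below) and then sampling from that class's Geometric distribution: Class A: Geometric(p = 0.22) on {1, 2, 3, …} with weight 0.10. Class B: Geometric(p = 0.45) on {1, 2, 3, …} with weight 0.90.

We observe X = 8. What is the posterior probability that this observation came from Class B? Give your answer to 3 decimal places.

By Bayes' theorem, P(k | x) = w_k f_k(x) / Σ_j w_j f_j(x).
Geometric probabilities:
  f_A = 0.0386443
  f_B = 0.00685096
Weight by the priors:
  w_A·f_A = 0.10 × 0.0386443 = 0.00386443
  w_B·f_B = 0.90 × 0.00685096 = 0.00616586
Denominator: 0.00386443 + 0.00616586 = 0.0100303
P(Class B | data) ≈ 0.615

0.615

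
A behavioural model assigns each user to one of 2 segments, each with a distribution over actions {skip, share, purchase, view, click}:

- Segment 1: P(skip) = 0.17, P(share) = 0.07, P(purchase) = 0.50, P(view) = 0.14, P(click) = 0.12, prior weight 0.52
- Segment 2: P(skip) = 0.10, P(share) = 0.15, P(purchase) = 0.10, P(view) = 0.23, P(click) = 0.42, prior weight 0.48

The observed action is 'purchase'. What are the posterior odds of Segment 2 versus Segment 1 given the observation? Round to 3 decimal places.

Since P(k|x) ∝ π_k f_k(x), the posterior odds are π_i f_i(x) / (π_j f_j(x)).
Component likelihoods at x = 'purchase':
  f_1 = 0.5
  f_2 = 0.1
0.048 / 0.26 ≈ 0.185

0.185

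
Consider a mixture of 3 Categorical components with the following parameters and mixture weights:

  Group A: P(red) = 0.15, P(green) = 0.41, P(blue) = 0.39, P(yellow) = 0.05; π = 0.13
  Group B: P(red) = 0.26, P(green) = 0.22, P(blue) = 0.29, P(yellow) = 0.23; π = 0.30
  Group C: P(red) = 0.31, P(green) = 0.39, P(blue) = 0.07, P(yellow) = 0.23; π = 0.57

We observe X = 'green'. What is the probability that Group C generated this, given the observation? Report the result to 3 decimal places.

P(component k | x) = π_k·f_k(x) / marginal(x), where marginal(x) = Σ_j π_j·f_j(x).
Evaluate each component's likelihood at the observed value:
  p_A = P(green | comp) = 0.41
  p_B = P(green | comp) = 0.22
  p_C = P(green | comp) = 0.39
Weight by the priors:
  π_A·p_A = 0.13 × 0.41 = 0.0533
  π_B·p_B = 0.30 × 0.22 = 0.066
  π_C·p_C = 0.57 × 0.39 = 0.2223
Normaliser: 0.0533 + 0.066 + 0.2223 = 0.3416
P(Group C | data) ≈ 0.651

0.651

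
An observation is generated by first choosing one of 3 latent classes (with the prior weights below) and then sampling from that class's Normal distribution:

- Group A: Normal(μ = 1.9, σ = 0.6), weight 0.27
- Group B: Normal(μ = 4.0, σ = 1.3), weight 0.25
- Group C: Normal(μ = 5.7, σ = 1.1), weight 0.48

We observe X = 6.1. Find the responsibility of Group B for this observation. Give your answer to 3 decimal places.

0.113

The responsibility of component k is w_k f_k(x) divided by Σ_j w_j f_j(x).
Evaluate each component's likelihood at the observed value:
  f_A = (1/(0.6·√(2π)))·exp(−(6.1−1.9)²/(2·0.6²)) = 0.664904·exp(-24.50000) = 1.52245e-11
  f_B = (1/(1.3·√(2π)))·exp(−(6.1−4.0)²/(2·1.3²)) = 0.306879·exp(-1.30473) = 0.0832392
  f_C = (1/(1.1·√(2π)))·exp(−(6.1−5.7)²/(2·1.1²)) = 0.362675·exp(-0.06612) = 0.339472
Weight by the priors:
  w_A·f_A = 0.27 × 1.52245e-11 = 4.11062e-12
  w_B·f_B = 0.25 × 0.0832392 = 0.0208098
  w_C·f_C = 0.48 × 0.339472 = 0.162946
Evidence: 4.11062e-12 + 0.0208098 + 0.162946 = 0.183756
P(Group B | the observation) ≈ 0.113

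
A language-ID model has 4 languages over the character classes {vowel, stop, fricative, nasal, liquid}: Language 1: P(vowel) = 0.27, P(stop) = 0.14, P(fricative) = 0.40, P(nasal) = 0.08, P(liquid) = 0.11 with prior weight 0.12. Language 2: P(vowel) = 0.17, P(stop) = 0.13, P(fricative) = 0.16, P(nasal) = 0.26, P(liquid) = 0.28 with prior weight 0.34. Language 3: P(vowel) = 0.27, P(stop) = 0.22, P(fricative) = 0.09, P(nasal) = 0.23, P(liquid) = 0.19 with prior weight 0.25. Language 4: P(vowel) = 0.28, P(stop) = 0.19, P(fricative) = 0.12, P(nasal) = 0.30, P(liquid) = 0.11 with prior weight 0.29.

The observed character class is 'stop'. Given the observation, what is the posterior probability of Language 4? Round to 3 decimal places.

By Bayes' theorem, P(k | x) = w_k f_k(x) / Σ_j w_j f_j(x).
Evaluate each component's likelihood at the observed value:
  L_1 = P(stop | comp) = 0.14
  L_2 = P(stop | comp) = 0.13
  L_3 = P(stop | comp) = 0.22
  L_4 = P(stop | comp) = 0.19
Multiply by the mixture weights:
  w_1·L_1 = 0.12 × 0.14 = 0.0168
  w_2·L_2 = 0.34 × 0.13 = 0.0442
  w_3·L_3 = 0.25 × 0.22 = 0.055
  w_4·L_4 = 0.29 × 0.19 = 0.0551
Denominator: 0.0168 + 0.0442 + 0.055 + 0.0551 = 0.1711
P(Language 4 | data) ≈ 0.322

0.322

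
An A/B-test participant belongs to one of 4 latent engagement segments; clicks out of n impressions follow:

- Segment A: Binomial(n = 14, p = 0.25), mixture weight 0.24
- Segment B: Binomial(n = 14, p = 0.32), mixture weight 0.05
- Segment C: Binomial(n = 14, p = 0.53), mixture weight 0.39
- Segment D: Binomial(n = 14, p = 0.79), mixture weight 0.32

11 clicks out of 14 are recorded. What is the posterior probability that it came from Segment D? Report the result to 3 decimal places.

The responsibility of component k is w_k f_k(x) divided by Σ_j w_j f_j(x).
Component likelihoods at x = 11 clicks out of 14:
  f_A = 3.66122e-05
  f_B = 0.000412361
  f_C = 0.0350291
  f_D = 0.252149
Unnormalised posteriors:
  w_A·f_A = 0.24 × 3.66122e-05 = 8.78692e-06
  w_B·f_B = 0.05 × 0.000412361 = 2.06181e-05
  w_C·f_C = 0.39 × 0.0350291 = 0.0136614
  w_D·f_D = 0.32 × 0.252149 = 0.0806877
Marginal: 8.78692e-06 + 2.06181e-05 + 0.0136614 + 0.0806877 = 0.0943785
Responsibility of Segment D: 0.0806877 / 0.0943785 ≈ 0.855

0.855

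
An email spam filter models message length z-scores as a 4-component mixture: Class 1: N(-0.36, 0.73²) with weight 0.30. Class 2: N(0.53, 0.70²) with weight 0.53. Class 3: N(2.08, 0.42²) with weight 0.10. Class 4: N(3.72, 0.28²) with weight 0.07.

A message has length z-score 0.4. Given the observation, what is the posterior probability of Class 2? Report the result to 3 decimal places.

By Bayes' theorem, P(k | x) = π_k f_k(x) / Σ_j π_j f_j(x).
Component likelihoods at x = 0.4:
  f_1 = (1/(0.73·√(2π)))·exp(−(0.4−-0.36)²/(2·0.73²)) = 0.546496·exp(-0.54194) = 0.317852
  f_2 = (1/(0.70·√(2π)))·exp(−(0.4−0.53)²/(2·0.70²)) = 0.569918·exp(-0.01724) = 0.560174
  f_3 = (1/(0.42·√(2π)))·exp(−(0.4−2.08)²/(2·0.42²)) = 0.949863·exp(-8.00000) = 0.000318643
  f_4 = (1/(0.28·√(2π)))·exp(−(0.4−3.72)²/(2·0.28²)) = 1.424794·exp(-70.29592) = 4.2133e-31
Weight by the priors:
  π_1·f_1 = 0.30 × 0.317852 = 0.0953557
  π_2·f_2 = 0.53 × 0.560174 = 0.296892
  π_3·f_3 = 0.10 × 0.000318643 = 3.18643e-05
  π_4·f_4 = 0.07 × 4.2133e-31 = 2.94931e-32
Sum: 0.0953557 + 0.296892 + 3.18643e-05 + 2.94931e-32 = 0.39228
P(Class 2 | x) = 0.296892 / 0.39228 ≈ 0.757

0.757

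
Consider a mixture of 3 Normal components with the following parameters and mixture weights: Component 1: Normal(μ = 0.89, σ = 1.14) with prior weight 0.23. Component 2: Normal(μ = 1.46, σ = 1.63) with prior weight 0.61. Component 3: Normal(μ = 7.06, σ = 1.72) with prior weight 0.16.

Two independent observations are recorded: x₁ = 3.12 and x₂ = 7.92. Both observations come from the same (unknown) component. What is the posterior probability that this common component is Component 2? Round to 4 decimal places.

Posterior ∝ prior × likelihood, so P(k | x) ∝ P(Z=k) f_k(x); normalise over all components.
Since both observations come from the same component, the likelihood for component k is f_k(x₁)·f_k(x₂).
  p_1 = [(1/(1.14·√(2π)))·exp(−(3.12−0.89)²/(2·1.14²)) = 0.349949·exp(-1.91324) = 0.0516529] × [1.93365e-09] = 9.98787e-11
  p_2 = [(1/(1.63·√(2π)))·exp(−(3.12−1.46)²/(2·1.63²)) = 0.244750·exp(-0.51857) = 0.145716] × [9.50643e-05] = 1.38524e-05
  p_3 = [(1/(1.72·√(2π)))·exp(−(3.12−7.06)²/(2·1.72²)) = 0.231943·exp(-2.62365) = 0.0168246] × [0.204689] = 0.00344382
Multiply by the mixture weights:
  P(Z=1)·p_1 = 0.23 × 9.98787e-11 = 2.29721e-11
  P(Z=2)·p_2 = 0.61 × 1.38524e-05 = 8.44998e-06
  P(Z=3)·p_3 = 0.16 × 0.00344382 = 0.000551011
Evidence: 2.29721e-11 + 8.44998e-06 + 0.000551011 = 0.000559461
Responsibility of Component 2: 8.44998e-06 / 0.000559461 ≈ 0.0151

0.0151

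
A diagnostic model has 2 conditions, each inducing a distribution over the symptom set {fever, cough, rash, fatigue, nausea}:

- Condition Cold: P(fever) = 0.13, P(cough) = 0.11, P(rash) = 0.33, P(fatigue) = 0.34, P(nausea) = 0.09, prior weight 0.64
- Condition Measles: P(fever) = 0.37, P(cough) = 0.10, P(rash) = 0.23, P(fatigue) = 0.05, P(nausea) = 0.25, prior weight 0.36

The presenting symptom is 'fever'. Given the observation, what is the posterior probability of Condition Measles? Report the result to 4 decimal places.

0.6155

By Bayes' theorem, P(k | x) = P(Z=k) f_k(x) / Σ_j P(Z=j) f_j(x).
Component likelihoods at x = 'fever':
  L_Cold = P(fever | comp) = 0.13
  L_Measles = P(fever | comp) = 0.37
Unnormalised posteriors:
  P(Z=Cold)·L_Cold = 0.64 × 0.13 = 0.0832
  P(Z=Measles)·L_Measles = 0.36 × 0.37 = 0.1332
Normaliser: 0.0832 + 0.1332 = 0.2164
So the posterior for Condition Measles is 0.1332 / 0.2164 ≈ 0.6155.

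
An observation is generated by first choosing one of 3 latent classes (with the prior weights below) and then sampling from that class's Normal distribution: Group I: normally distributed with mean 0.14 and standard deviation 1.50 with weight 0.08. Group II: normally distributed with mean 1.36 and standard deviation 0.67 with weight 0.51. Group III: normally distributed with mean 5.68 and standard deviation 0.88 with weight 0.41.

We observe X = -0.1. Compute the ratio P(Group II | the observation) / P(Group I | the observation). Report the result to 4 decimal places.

Posterior odds = (P(Z=i) f_i(x)) / (P(Z=j) f_j(x)); the normalising sum cancels.
Evaluate each component's likelihood at the observed value:
  L_I = (1/(1.50·√(2π)))·exp(−(-0.1−0.14)²/(2·1.50²)) = 0.265962·exp(-0.01280) = 0.262579
  L_II = (1/(0.67·√(2π)))·exp(−(-0.1−1.36)²/(2·0.67²)) = 0.595436·exp(-2.37425) = 0.0554259
  L_III = (1/(0.88·√(2π)))·exp(−(-0.1−5.68)²/(2·0.88²)) = 0.453344·exp(-21.57051) = 1.94301e-10
0.0282672 / 0.0210063 ≈ 1.3457

1.3457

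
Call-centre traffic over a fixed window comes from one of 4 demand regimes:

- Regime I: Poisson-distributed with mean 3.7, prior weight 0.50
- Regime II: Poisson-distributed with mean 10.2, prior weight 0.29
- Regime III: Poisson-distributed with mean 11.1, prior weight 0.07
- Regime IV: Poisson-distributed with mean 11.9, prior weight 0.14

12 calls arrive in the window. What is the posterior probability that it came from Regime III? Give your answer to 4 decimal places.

0.1473

Apply Bayes' rule: the posterior for each component is proportional to its prior times its likelihood at x.
Evaluate each component's likelihood at the observed value:
  L_I = 0.000339777
  L_II = 0.098415
  L_III = 0.110375
  L_IV = 0.11432
Weight by the priors:
  π_I·L_I = 0.50 × 0.000339777 = 0.000169889
  π_II·L_II = 0.29 × 0.098415 = 0.0285404
  π_III·L_III = 0.07 × 0.110375 = 0.00772624
  π_IV·L_IV = 0.14 × 0.11432 = 0.0160048
Marginal: 0.000169889 + 0.0285404 + 0.00772624 + 0.0160048 = 0.0524413
Responsibility of Regime III: 0.00772624 / 0.0524413 ≈ 0.1473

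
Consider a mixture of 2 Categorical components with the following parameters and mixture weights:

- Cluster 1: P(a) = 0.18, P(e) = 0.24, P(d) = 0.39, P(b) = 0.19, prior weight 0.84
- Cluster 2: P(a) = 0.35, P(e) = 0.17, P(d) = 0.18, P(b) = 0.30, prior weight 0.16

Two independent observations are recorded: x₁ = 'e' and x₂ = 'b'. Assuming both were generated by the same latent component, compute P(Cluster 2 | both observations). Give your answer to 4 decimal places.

By Bayes' theorem, P(k | x) = π_k f_k(x) / Σ_j π_j f_j(x).
Since both observations come from the same component, the likelihood for component k is f_k(x₁)·f_k(x₂).
  f_1 = [0.24] × [0.19] = 0.0456
  f_2 = [0.17] × [0.3] = 0.051
Unnormalised posteriors:
  π_1·f_1 = 0.84 × 0.0456 = 0.038304
  π_2·f_2 = 0.16 × 0.051 = 0.00816
Evidence: 0.038304 + 0.00816 = 0.046464
P(Cluster 2 | x₁, x₂) ≈ 0.1756

0.1756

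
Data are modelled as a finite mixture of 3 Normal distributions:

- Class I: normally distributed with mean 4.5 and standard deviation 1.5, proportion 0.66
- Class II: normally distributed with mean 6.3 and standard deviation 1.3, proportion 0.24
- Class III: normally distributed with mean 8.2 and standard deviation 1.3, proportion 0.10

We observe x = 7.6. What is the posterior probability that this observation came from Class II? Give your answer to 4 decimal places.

P(component k | x) = π_k·f_k(x) / marginal(x), where marginal(x) = Σ_j π_j·f_j(x).
Normal densities:
  p_I = (1/(1.5·√(2π)))·exp(−(7.6−4.5)²/(2·1.5²)) = 0.265962·exp(-2.13556) = 0.031431
  p_II = (1/(1.3·√(2π)))·exp(−(7.6−6.3)²/(2·1.3²)) = 0.306879·exp(-0.50000) = 0.186131
  p_III = (1/(1.3·√(2π)))·exp(−(7.6−8.2)²/(2·1.3²)) = 0.306879·exp(-0.10651) = 0.275874
Weight by the priors:
  π_I·p_I = 0.66 × 0.031431 = 0.0207445
  π_II·p_II = 0.24 × 0.186131 = 0.0446715
  π_III·p_III = 0.10 × 0.275874 = 0.0275874
Sum: 0.0207445 + 0.0446715 + 0.0275874 = 0.0930034
P(Class II | 7.6) = 0.0446715 / 0.0930034 ≈ 0.4803

0.4803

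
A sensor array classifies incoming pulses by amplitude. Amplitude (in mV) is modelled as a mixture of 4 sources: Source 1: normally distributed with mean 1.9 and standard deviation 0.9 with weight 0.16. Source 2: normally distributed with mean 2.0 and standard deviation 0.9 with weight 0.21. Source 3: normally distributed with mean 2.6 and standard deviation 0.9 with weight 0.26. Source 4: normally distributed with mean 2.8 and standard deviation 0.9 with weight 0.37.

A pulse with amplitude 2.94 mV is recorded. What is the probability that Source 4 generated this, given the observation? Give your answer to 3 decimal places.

0.451

P(component k | x) = π_k·f_k(x) / marginal(x), where marginal(x) = Σ_j π_j·f_j(x).
Component likelihoods at x = 2.94 mV:
  p_1 = (1/(0.9·√(2π)))·exp(−(2.94−1.9)²/(2·0.9²)) = 0.443269·exp(-0.66765) = 0.227357
  p_2 = (1/(0.9·√(2π)))·exp(−(2.94−2.0)²/(2·0.9²)) = 0.443269·exp(-0.54543) = 0.256915
  p_3 = (1/(0.9·√(2π)))·exp(−(2.94−2.6)²/(2·0.9²)) = 0.443269·exp(-0.07136) = 0.412741
  p_4 = (1/(0.9·√(2π)))·exp(−(2.94−2.8)²/(2·0.9²)) = 0.443269·exp(-0.01210) = 0.437939
Weight by the priors:
  π_1·p_1 = 0.16 × 0.227357 = 0.0363772
  π_2·p_2 = 0.21 × 0.256915 = 0.0539521
  π_3·p_3 = 0.26 × 0.412741 = 0.107313
  π_4·p_4 = 0.37 × 0.437939 = 0.162037
Evidence: 0.0363772 + 0.0539521 + 0.107313 + 0.162037 = 0.359679
So the posterior for Source 4 is 0.162037 / 0.359679 ≈ 0.451.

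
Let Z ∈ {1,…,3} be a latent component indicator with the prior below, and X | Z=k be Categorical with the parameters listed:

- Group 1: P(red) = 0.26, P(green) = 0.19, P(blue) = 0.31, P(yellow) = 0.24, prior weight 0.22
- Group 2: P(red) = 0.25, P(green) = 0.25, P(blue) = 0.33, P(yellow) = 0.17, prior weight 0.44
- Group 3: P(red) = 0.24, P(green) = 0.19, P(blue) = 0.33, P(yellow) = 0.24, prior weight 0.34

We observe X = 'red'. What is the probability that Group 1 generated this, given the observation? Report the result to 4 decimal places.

0.2299

The responsibility of component k is P(Z=k) f_k(x) divided by Σ_j P(Z=j) f_j(x).
Evaluate each component's likelihood at the observed value:
  f_1 = 0.26
  f_2 = 0.25
  f_3 = 0.24
Weight by the priors:
  P(Z=1)·f_1 = 0.22 × 0.26 = 0.0572
  P(Z=2)·f_2 = 0.44 × 0.25 = 0.11
  P(Z=3)·f_3 = 0.34 × 0.24 = 0.0816
Normaliser: 0.0572 + 0.11 + 0.0816 = 0.2488
P(Group 1 | x) ≈ 0.2299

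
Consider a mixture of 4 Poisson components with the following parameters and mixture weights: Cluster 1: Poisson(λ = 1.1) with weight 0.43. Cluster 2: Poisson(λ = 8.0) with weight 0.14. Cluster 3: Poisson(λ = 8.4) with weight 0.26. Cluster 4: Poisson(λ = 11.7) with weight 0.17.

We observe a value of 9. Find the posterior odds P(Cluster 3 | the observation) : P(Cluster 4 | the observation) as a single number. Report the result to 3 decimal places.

2.102

Only the two components matter; the odds are (π_i f_i(x)) / (π_j f_j(x)).
Component likelihoods at x = 9:
  f_1 = e^(−1.1)·1.1^9/9! = 2.16295e-06
  f_2 = e^(−8.0)·8.0^9/9! = 0.124077
  f_3 = e^(−8.4)·8.4^9/9! = 0.129026
  f_4 = e^(−11.7)·11.7^9/9! = 0.0938997
Odds = (0.26/0.17) × (0.129026/0.0938997) = 1.52941 × 1.37408 ≈ 2.102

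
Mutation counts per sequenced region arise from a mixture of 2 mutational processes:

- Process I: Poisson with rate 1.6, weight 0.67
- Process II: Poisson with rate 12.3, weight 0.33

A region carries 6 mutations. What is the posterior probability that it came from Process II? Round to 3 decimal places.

P(component k | x) = P(Z=k)·f_k(x) / marginal(x), where marginal(x) = Σ_j P(Z=j)·f_j(x).
Component likelihoods at x = 6 mutations:
  f_I = 0.00470453
  f_II = 0.0218915
Prior × likelihood for each component:
  P(Z=I)·f_I = 0.67 × 0.00470453 = 0.00315203
  P(Z=II)·f_II = 0.33 × 0.0218915 = 0.0072242
Denominator: 0.00315203 + 0.0072242 = 0.0103762
Responsibility of Process II: 0.0072242 / 0.0103762 ≈ 0.696

0.696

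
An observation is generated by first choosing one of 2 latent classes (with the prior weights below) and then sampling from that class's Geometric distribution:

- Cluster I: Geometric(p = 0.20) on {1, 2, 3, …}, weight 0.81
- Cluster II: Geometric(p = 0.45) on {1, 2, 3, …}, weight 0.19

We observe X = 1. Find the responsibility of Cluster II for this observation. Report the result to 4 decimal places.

By Bayes' theorem, P(k | x) = w_k f_k(x) / Σ_j w_j f_j(x).
Component likelihoods at x = 1:
  p_I = 0.2
  p_II = 0.45
Prior × likelihood for each component:
  w_I·p_I = 0.81 × 0.2 = 0.162
  w_II·p_II = 0.19 × 0.45 = 0.0855
Marginal: 0.162 + 0.0855 = 0.2475
P(Cluster II | x) ≈ 0.3455

0.3455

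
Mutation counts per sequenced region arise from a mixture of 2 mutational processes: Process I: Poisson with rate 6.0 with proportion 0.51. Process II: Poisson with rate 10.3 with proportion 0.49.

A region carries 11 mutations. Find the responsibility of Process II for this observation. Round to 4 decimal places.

0.8326

By Bayes' theorem, P(k | x) = π_k f_k(x) / Σ_j π_j f_j(x).
Component likelihoods at x = 11 mutations:
  L_I = 0.022529
  L_II = 0.116633
Weight by the priors:
  π_I·L_I = 0.51 × 0.022529 = 0.0114898
  π_II·L_II = 0.49 × 0.116633 = 0.0571501
Sum: 0.0114898 + 0.0571501 = 0.0686398
P(Process II | the observation) ≈ 0.8326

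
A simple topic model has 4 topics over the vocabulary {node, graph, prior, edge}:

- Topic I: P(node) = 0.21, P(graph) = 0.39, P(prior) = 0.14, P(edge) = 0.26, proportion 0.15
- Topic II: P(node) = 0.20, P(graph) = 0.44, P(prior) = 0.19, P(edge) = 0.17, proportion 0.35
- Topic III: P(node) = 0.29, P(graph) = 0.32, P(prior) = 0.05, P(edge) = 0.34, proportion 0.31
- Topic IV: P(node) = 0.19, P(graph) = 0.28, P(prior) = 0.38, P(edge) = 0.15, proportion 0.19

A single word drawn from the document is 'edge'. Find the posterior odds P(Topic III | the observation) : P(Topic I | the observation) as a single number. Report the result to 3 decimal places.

2.703

The posterior odds equal the prior odds times the likelihood ratio: (π_i/π_j)·(f_i(x)/f_j(x)).
Categorical probabilities:
  L_I = 0.26
  L_II = 0.17
  L_III = 0.34
  L_IV = 0.15
0.1054 / 0.039 ≈ 2.703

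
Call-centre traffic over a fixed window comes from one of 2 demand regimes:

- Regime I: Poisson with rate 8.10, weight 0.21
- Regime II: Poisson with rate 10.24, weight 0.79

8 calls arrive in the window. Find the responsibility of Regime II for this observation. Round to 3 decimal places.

0.743

P(component k | x) = P(Z=k)·f_k(x) / marginal(x), where marginal(x) = Σ_j P(Z=j)·f_j(x).
Evaluate each component's likelihood at the observed value:
  L_I = 0.1395
  L_II = 0.107079
Prior × likelihood for each component:
  P(Z=I)·L_I = 0.21 × 0.1395 = 0.029295
  P(Z=II)·L_II = 0.79 × 0.107079 = 0.0845923
Normaliser: 0.029295 + 0.0845923 = 0.113887
P(Regime II | data) = 0.0845923 / 0.113887 ≈ 0.743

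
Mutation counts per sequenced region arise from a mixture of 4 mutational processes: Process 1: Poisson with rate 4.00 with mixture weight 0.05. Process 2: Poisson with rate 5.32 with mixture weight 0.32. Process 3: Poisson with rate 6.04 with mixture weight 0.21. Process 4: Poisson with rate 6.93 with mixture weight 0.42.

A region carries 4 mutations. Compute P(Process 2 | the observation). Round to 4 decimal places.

0.4044

Posterior ∝ prior × likelihood, so P(k | x) ∝ P(Z=k) f_k(x); normalise over all components.
Poisson probabilities:
  f_1 = e^(−4.00)·4.00^4/4! = 0.195367
  f_2 = e^(−5.32)·5.32^4/4! = 0.163301
  f_3 = e^(−6.04)·6.04^4/4! = 0.132068
  f_4 = e^(−6.93)·6.93^4/4! = 0.0939855
Prior × likelihood for each component:
  P(Z=1)·f_1 = 0.05 × 0.195367 = 0.00976834
  P(Z=2)·f_2 = 0.32 × 0.163301 = 0.0522563
  P(Z=3)·f_3 = 0.21 × 0.132068 = 0.0277343
  P(Z=4)·f_4 = 0.42 × 0.0939855 = 0.0394739
Evidence: 0.00976834 + 0.0522563 + 0.0277343 + 0.0394739 = 0.129233
So the posterior for Process 2 is 0.0522563 / 0.129233 ≈ 0.4044.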